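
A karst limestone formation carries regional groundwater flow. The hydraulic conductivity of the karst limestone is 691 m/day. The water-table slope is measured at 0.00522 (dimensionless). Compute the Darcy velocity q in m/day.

Hydraulic gradient i = 0.00522.
Specific discharge q = K · i = 691.0 × 0.005220 = 3.607 m/day.

3.61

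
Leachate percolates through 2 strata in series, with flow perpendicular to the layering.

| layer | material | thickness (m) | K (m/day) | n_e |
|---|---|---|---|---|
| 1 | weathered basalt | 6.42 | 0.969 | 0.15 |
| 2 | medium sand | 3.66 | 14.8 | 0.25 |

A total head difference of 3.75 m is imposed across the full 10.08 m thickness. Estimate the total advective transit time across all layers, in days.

With flow normal to the layers, continuity requires the same specific discharge q through every layer.
Σ(b_i/K_i) = 6.42/0.969 + 3.66/14.8 = 6.873 d.
q = Δh / Σ(b_i/K_i) = 3.75 / 6.873 = 0.5456 m/day.
In each layer the seepage velocity is v_i = q/n_i, so the layer transit time is t_i = b_i·n_i / q:
  layer 1 (weathered basalt): t_1 = 6.42 × 0.15 / 0.5456 = 1.765 d
  layer 2 (medium sand): t_2 = 3.66 × 0.25 / 0.5456 = 1.677 d
Total t = Σ t_i = 3.442 days.

3.44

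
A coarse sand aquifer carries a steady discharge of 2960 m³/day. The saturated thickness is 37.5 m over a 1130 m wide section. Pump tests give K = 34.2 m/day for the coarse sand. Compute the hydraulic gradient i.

Cross-sectional area A = 1130 × 37.5 = 42375 m².
From Q = K·A·i, i = Q / (K·A) = 2960 / (34.20 × 42375) = 0.002042.

0.00204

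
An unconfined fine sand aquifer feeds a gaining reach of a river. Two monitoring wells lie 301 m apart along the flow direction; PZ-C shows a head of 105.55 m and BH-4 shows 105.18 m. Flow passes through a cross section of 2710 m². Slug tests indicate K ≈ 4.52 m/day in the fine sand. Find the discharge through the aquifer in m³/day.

Hydraulic gradient i = (105.55 − 105.18) / 301 = 0.37 / 301 = 0.001229.
Darcy's law: Q = K · A · i = 4.520 × 2710 × 0.001229 = 15.06 m³/day.

15.1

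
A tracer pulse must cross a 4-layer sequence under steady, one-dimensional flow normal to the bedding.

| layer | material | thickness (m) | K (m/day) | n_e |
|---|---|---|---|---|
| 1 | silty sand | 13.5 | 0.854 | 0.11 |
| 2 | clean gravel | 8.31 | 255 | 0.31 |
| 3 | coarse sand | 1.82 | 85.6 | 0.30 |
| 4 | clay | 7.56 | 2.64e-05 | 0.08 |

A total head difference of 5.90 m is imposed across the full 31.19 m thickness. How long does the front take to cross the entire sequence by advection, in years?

With flow normal to the layers, continuity requires the same specific discharge q through every layer.
Σ(b_i/K_i) = 13.5/0.854 + 8.31/255 + 1.82/85.6 + 7.56/2.64e-05 = 2.864e+05 d.
q = Δh / Σ(b_i/K_i) = 5.90 / 2.864e+05 = 2.060e-05 m/day.
In each layer the seepage velocity is v_i = q/n_i, so the layer transit time is t_i = b_i·n_i / q:
  layer 1 (silty sand): t_1 = 13.5 × 0.11 / 2.060e-05 = 72080 d
  layer 2 (clean gravel): t_2 = 8.31 × 0.31 / 2.060e-05 = 1.250e+05 d
  layer 3 (coarse sand): t_3 = 1.82 × 0.30 / 2.060e-05 = 26502 d
  layer 4 (clay): t_4 = 7.56 × 0.08 / 2.060e-05 = 29356 d
Total t = Σ t_i = 2.530e+05 days = 692.6 years.

693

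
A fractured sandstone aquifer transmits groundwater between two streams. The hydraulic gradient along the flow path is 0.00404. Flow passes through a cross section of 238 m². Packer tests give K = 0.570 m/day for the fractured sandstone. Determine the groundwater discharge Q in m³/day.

Hydraulic gradient i = 0.00404.
Darcy's law: Q = K · A · i = 0.5700 × 238.0 × 0.004040 = 0.5481 m³/day.

0.548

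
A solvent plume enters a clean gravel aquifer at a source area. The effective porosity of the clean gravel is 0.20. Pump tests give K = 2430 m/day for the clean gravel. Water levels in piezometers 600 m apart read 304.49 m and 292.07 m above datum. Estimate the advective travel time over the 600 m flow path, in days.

2.39

Hydraulic gradient i = (304.49 − 292.07) / 600 = 12.42 / 600 = 0.02070.
Darcy flux q = K · i = 2430 × 0.02070 = 50.30 m/day.
Seepage velocity v = q / n_e = 50.30 / 0.20 = 251.5 m/day.
Travel time t = L / v = 600 / 251.5 = 2.386 days.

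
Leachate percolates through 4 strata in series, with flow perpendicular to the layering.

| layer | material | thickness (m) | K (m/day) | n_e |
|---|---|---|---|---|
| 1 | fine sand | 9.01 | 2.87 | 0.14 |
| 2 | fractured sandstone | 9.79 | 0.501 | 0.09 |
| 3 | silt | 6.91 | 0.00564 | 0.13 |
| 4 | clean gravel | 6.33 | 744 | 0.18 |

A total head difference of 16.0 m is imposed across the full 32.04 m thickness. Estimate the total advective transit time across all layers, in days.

326

With flow normal to the layers, continuity requires the same specific discharge q through every layer.
Σ(b_i/K_i) = 9.01/2.87 + 9.79/0.501 + 6.91/0.00564 + 6.33/744 = 1248 d.
q = Δh / Σ(b_i/K_i) = 16.0 / 1248 = 0.01282 m/day.
In each layer the seepage velocity is v_i = q/n_i, so the layer transit time is t_i = b_i·n_i / q:
  layer 1 (fine sand): t_1 = 9.01 × 0.14 / 0.01282 = 98.38 d
  layer 2 (fractured sandstone): t_2 = 9.79 × 0.09 / 0.01282 = 68.72 d
  layer 3 (silt): t_3 = 6.91 × 0.13 / 0.01282 = 70.06 d
  layer 4 (clean gravel): t_4 = 6.33 × 0.18 / 0.01282 = 88.86 d
Total t = Σ t_i = 326.0 days.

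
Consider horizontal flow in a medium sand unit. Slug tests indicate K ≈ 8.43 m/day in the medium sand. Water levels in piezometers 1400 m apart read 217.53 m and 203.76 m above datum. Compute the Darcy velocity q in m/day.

0.0829

Hydraulic gradient i = (217.53 − 203.76) / 1400 = 13.77 / 1400 = 0.009836.
Specific discharge q = K · i = 8.430 × 0.009836 = 0.08292 m/day.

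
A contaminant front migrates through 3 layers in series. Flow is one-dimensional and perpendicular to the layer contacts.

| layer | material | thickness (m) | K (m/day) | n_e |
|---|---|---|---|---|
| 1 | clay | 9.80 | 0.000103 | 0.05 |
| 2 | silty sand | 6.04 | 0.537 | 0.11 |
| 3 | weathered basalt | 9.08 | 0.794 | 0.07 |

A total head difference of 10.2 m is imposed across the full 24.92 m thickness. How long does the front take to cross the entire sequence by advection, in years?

45.7

With flow normal to the layers, continuity requires the same specific discharge q through every layer.
Σ(b_i/K_i) = 9.80/0.000103 + 6.04/0.537 + 9.08/0.794 = 95168 d.
q = Δh / Σ(b_i/K_i) = 10.2 / 95168 = 0.0001072 m/day.
In each layer the seepage velocity is v_i = q/n_i, so the layer transit time is t_i = b_i·n_i / q:
  layer 1 (clay): t_1 = 9.80 × 0.05 / 0.0001072 = 4572 d
  layer 2 (silty sand): t_2 = 6.04 × 0.11 / 0.0001072 = 6199 d
  layer 3 (weathered basalt): t_3 = 9.08 × 0.07 / 0.0001072 = 5930 d
Total t = Σ t_i = 16701 days = 45.73 years.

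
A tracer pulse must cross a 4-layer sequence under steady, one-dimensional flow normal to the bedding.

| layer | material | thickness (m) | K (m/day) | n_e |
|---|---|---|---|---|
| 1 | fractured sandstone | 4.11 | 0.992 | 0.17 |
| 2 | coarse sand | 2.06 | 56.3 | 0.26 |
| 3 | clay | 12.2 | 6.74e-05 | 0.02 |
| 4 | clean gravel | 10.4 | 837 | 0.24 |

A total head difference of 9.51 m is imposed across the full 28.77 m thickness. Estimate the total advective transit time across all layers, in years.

207

With flow normal to the layers, continuity requires the same specific discharge q through every layer.
Σ(b_i/K_i) = 4.11/0.992 + 2.06/56.3 + 12.2/6.74e-05 + 10.4/837 = 1.810e+05 d.
q = Δh / Σ(b_i/K_i) = 9.51 / 1.810e+05 = 5.254e-05 m/day.
In each layer the seepage velocity is v_i = q/n_i, so the layer transit time is t_i = b_i·n_i / q:
  layer 1 (fractured sandstone): t_1 = 4.11 × 0.17 / 5.254e-05 = 13299 d
  layer 2 (coarse sand): t_2 = 2.06 × 0.26 / 5.254e-05 = 10195 d
  layer 3 (clay): t_3 = 12.2 × 0.02 / 5.254e-05 = 4644 d
  layer 4 (clean gravel): t_4 = 10.4 × 0.24 / 5.254e-05 = 47509 d
Total t = Σ t_i = 75647 days = 207.1 years.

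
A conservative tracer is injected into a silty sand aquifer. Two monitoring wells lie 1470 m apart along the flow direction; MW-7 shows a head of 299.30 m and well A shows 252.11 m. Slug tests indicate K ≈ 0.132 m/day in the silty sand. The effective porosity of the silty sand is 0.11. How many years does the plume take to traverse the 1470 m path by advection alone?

104

Hydraulic gradient i = (299.30 − 252.11) / 1470 = 47.19 / 1470 = 0.03210.
Darcy flux q = K · i = 0.1320 × 0.03210 = 0.004237 m/day.
Seepage velocity v = q / n_e = 0.004237 / 0.11 = 0.03852 m/day.
Travel time t = L / v = 1470 / 0.03852 = 38160 days = 104.5 years.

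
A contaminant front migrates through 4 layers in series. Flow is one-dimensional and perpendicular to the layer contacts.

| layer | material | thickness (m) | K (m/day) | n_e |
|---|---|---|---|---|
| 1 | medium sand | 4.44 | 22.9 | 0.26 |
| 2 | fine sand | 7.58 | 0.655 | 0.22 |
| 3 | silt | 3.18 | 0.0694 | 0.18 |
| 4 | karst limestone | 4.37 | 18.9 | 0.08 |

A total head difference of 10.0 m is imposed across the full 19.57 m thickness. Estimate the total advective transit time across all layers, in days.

21.6

With flow normal to the layers, continuity requires the same specific discharge q through every layer.
Σ(b_i/K_i) = 4.44/22.9 + 7.58/0.655 + 3.18/0.0694 + 4.37/18.9 = 57.82 d.
q = Δh / Σ(b_i/K_i) = 10.0 / 57.82 = 0.1730 m/day.
In each layer the seepage velocity is v_i = q/n_i, so the layer transit time is t_i = b_i·n_i / q:
  layer 1 (medium sand): t_1 = 4.44 × 0.26 / 0.1730 = 6.675 d
  layer 2 (fine sand): t_2 = 7.58 × 0.22 / 0.1730 = 9.642 d
  layer 3 (silt): t_3 = 3.18 × 0.18 / 0.1730 = 3.310 d
  layer 4 (karst limestone): t_4 = 4.37 × 0.08 / 0.1730 = 2.021 d
Total t = Σ t_i = 21.65 days.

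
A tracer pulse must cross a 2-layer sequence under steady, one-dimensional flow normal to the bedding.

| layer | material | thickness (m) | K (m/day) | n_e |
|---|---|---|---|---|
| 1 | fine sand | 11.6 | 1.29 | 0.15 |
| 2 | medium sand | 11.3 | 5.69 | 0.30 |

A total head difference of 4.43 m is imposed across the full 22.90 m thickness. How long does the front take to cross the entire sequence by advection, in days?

With flow normal to the layers, continuity requires the same specific discharge q through every layer.
Σ(b_i/K_i) = 11.6/1.29 + 11.3/5.69 = 10.98 d.
q = Δh / Σ(b_i/K_i) = 4.43 / 10.98 = 0.4035 m/day.
In each layer the seepage velocity is v_i = q/n_i, so the layer transit time is t_i = b_i·n_i / q:
  layer 1 (fine sand): t_1 = 11.6 × 0.15 / 0.4035 = 4.312 d
  layer 2 (medium sand): t_2 = 11.3 × 0.30 / 0.4035 = 8.401 d
Total t = Σ t_i = 12.71 days.

12.7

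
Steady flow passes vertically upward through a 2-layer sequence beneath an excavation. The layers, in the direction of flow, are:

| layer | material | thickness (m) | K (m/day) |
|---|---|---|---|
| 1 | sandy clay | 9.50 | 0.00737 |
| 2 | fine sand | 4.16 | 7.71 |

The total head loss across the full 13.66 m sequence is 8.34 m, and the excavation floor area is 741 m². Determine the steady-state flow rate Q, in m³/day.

Flow is perpendicular to layering, so the layers act in series and the equivalent K is the thickness-weighted harmonic mean.
Total thickness L = 9.50 + 4.16 = 13.66 m.
Σ(b_i/K_i) = 9.50/0.00737 + 4.16/7.71 = 1290 d.
K_eq = L / Σ(b_i/K_i) = 13.66 / 1290 = 0.01059 m/day.
Q = K_eq · A · (Δh/L) = 0.01059 × 741 × (8.34/13.66) = 4.792 m³/day.

4.79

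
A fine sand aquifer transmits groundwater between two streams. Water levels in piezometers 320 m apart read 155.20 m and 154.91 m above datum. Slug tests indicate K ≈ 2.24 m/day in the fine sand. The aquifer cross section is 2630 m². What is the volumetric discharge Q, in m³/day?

Hydraulic gradient i = (155.20 − 154.91) / 320 = 0.29 / 320 = 0.0009062.
Darcy's law: Q = K · A · i = 2.240 × 2630 × 0.0009062 = 5.339 m³/day.

5.34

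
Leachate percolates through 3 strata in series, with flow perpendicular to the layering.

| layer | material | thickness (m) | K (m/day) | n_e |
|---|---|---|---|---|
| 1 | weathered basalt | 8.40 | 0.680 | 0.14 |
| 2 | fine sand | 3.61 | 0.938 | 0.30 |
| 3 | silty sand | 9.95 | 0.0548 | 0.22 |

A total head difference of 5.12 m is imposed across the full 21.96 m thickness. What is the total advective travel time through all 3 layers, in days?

172

With flow normal to the layers, continuity requires the same specific discharge q through every layer.
Σ(b_i/K_i) = 8.40/0.680 + 3.61/0.938 + 9.95/0.0548 = 197.8 d.
q = Δh / Σ(b_i/K_i) = 5.12 / 197.8 = 0.02589 m/day.
In each layer the seepage velocity is v_i = q/n_i, so the layer transit time is t_i = b_i·n_i / q:
  layer 1 (weathered basalt): t_1 = 8.40 × 0.14 / 0.02589 = 45.43 d
  layer 2 (fine sand): t_2 = 3.61 × 0.30 / 0.02589 = 41.83 d
  layer 3 (silty sand): t_3 = 9.95 × 0.22 / 0.02589 = 84.55 d
Total t = Σ t_i = 171.8 days.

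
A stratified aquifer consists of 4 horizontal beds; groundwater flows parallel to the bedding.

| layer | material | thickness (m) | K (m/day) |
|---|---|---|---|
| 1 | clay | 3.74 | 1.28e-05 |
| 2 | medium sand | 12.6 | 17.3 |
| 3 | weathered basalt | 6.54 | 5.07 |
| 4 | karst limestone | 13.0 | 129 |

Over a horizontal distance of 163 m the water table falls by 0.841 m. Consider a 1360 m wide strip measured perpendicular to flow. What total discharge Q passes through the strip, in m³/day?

13500

Flow is parallel to layering, so each bed carries its own Darcy discharge and the transmissivities add.
Σ(K_i·b_i) = 1.28e-05×3.74 + 17.3×12.6 + 5.07×6.54 + 129×13.0 = 1928 m²/day.
Hydraulic gradient i = Δh / L = 0.841 / 163 = 0.005160.
Q = Σ(K_i·b_i) · W · i = 1928 × 1360 × 0.005160 = 13530 m³/day.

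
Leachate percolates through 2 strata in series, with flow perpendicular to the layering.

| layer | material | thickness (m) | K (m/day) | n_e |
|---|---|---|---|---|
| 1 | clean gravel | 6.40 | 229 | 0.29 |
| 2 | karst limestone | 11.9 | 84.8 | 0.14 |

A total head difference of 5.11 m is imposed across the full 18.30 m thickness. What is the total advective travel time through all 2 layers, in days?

With flow normal to the layers, continuity requires the same specific discharge q through every layer.
Σ(b_i/K_i) = 6.40/229 + 11.9/84.8 = 0.1683 d.
q = Δh / Σ(b_i/K_i) = 5.11 / 0.1683 = 30.37 m/day.
In each layer the seepage velocity is v_i = q/n_i, so the layer transit time is t_i = b_i·n_i / q:
  layer 1 (clean gravel): t_1 = 6.40 × 0.29 / 30.37 = 0.06112 d
  layer 2 (karst limestone): t_2 = 11.9 × 0.14 / 30.37 = 0.05486 d
Total t = Σ t_i = 0.1160 days.

0.116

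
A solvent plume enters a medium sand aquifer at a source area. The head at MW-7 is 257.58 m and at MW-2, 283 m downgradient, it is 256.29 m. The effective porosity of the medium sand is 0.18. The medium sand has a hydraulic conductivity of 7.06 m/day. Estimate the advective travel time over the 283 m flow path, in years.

4.33

Hydraulic gradient i = (257.58 − 256.29) / 283 = 1.29 / 283 = 0.004558.
Darcy flux q = K · i = 7.060 × 0.004558 = 0.03218 m/day.
Seepage velocity v = q / n_e = 0.03218 / 0.18 = 0.1788 m/day.
Travel time t = L / v = 283 / 0.1788 = 1583 days = 4.334 years.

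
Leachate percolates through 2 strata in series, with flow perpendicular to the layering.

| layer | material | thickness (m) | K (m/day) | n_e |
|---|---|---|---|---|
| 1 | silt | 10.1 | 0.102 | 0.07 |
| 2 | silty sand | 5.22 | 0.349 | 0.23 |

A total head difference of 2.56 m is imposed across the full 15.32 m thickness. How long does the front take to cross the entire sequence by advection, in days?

84.9

With flow normal to the layers, continuity requires the same specific discharge q through every layer.
Σ(b_i/K_i) = 10.1/0.102 + 5.22/0.349 = 114.0 d.
q = Δh / Σ(b_i/K_i) = 2.56 / 114.0 = 0.02246 m/day.
In each layer the seepage velocity is v_i = q/n_i, so the layer transit time is t_i = b_i·n_i / q:
  layer 1 (silt): t_1 = 10.1 × 0.07 / 0.02246 = 31.48 d
  layer 2 (silty sand): t_2 = 5.22 × 0.23 / 0.02246 = 53.45 d
Total t = Σ t_i = 84.93 days.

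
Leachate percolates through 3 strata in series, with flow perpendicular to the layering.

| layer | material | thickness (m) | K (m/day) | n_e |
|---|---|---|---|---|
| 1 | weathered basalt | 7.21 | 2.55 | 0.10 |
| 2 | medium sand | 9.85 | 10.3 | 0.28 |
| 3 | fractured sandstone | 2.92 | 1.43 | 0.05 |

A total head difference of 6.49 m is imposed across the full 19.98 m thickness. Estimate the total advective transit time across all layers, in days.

3.25

With flow normal to the layers, continuity requires the same specific discharge q through every layer.
Σ(b_i/K_i) = 7.21/2.55 + 9.85/10.3 + 2.92/1.43 = 5.826 d.
q = Δh / Σ(b_i/K_i) = 6.49 / 5.826 = 1.114 m/day.
In each layer the seepage velocity is v_i = q/n_i, so the layer transit time is t_i = b_i·n_i / q:
  layer 1 (weathered basalt): t_1 = 7.21 × 0.10 / 1.114 = 0.6472 d
  layer 2 (medium sand): t_2 = 9.85 × 0.28 / 1.114 = 2.476 d
  layer 3 (fractured sandstone): t_3 = 2.92 × 0.05 / 1.114 = 0.1311 d
Total t = Σ t_i = 3.254 days.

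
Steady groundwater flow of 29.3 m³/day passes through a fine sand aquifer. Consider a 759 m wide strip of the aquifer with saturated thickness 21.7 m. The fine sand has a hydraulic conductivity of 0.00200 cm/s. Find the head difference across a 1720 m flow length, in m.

Convert K: 0.00200 cm/s × 864 = 1.728 m/day.
Cross-sectional area A = 759 × 21.7 = 16470 m².
From Q = K·A·i, i = Q / (K·A) = 29.3 / (1.728 × 16470) = 0.001029.
Head loss Δh = i · L = 0.001029 × 1720 = 1.771 m.

1.77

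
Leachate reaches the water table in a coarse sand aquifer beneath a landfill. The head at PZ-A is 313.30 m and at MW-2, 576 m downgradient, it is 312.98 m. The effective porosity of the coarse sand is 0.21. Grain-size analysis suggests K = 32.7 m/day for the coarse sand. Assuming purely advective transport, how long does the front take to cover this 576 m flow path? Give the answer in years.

18.2

Hydraulic gradient i = (313.30 − 312.98) / 576 = 0.32 / 576 = 0.0005556.
Darcy flux q = K · i = 32.70 × 0.0005556 = 0.01817 m/day.
Seepage velocity v = q / n_e = 0.01817 / 0.21 = 0.08651 m/day.
Travel time t = L / v = 576 / 0.08651 = 6658 days = 18.23 years.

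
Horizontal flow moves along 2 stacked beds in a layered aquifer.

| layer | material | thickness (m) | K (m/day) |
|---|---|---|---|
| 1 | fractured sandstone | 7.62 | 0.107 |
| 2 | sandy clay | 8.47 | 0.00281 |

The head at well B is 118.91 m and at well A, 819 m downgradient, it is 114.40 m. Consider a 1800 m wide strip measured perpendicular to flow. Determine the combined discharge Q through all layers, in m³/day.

Flow is parallel to layering, so each bed carries its own Darcy discharge and the transmissivities add.
Σ(K_i·b_i) = 0.107×7.62 + 0.00281×8.47 = 0.8391 m²/day.
Hydraulic gradient i = (118.91 − 114.40) / 819 = 4.51 / 819 = 0.005507.
Q = Σ(K_i·b_i) · W · i = 0.8391 × 1800 × 0.005507 = 8.318 m³/day.

8.32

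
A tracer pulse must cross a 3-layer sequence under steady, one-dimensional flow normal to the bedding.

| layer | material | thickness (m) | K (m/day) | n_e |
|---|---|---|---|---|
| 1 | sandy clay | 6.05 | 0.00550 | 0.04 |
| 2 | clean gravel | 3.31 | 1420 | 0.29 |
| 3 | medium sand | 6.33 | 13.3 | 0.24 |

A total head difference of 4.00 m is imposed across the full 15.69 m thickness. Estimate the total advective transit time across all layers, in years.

2.05

With flow normal to the layers, continuity requires the same specific discharge q through every layer.
Σ(b_i/K_i) = 6.05/0.00550 + 3.31/1420 + 6.33/13.3 = 1100 d.
q = Δh / Σ(b_i/K_i) = 4.00 / 1100 = 0.003635 m/day.
In each layer the seepage velocity is v_i = q/n_i, so the layer transit time is t_i = b_i·n_i / q:
  layer 1 (sandy clay): t_1 = 6.05 × 0.04 / 0.003635 = 66.58 d
  layer 2 (clean gravel): t_2 = 3.31 × 0.29 / 0.003635 = 264.1 d
  layer 3 (medium sand): t_3 = 6.33 × 0.24 / 0.003635 = 418.0 d
Total t = Σ t_i = 748.6 days = 2.050 years.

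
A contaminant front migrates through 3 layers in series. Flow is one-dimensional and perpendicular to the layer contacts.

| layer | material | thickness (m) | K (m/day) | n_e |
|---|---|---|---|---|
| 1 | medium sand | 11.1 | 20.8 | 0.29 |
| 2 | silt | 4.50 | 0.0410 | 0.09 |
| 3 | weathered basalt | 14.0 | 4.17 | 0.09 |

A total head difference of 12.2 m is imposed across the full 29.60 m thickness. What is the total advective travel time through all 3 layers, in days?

45.5

With flow normal to the layers, continuity requires the same specific discharge q through every layer.
Σ(b_i/K_i) = 11.1/20.8 + 4.50/0.0410 + 14.0/4.17 = 113.6 d.
q = Δh / Σ(b_i/K_i) = 12.2 / 113.6 = 0.1073 m/day.
In each layer the seepage velocity is v_i = q/n_i, so the layer transit time is t_i = b_i·n_i / q:
  layer 1 (medium sand): t_1 = 11.1 × 0.29 / 0.1073 = 29.99 d
  layer 2 (silt): t_2 = 4.50 × 0.09 / 0.1073 = 3.773 d
  layer 3 (weathered basalt): t_3 = 14.0 × 0.09 / 0.1073 = 11.74 d
Total t = Σ t_i = 45.50 days.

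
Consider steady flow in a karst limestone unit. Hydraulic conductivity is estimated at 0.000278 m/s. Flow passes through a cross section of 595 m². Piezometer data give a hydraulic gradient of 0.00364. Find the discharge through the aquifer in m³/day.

52.0

Convert K: 0.000278 m/s × 86400 = 24.02 m/day.
Hydraulic gradient i = 0.00364.
Darcy's law: Q = K · A · i = 24.02 × 595.0 × 0.003640 = 52.02 m³/day.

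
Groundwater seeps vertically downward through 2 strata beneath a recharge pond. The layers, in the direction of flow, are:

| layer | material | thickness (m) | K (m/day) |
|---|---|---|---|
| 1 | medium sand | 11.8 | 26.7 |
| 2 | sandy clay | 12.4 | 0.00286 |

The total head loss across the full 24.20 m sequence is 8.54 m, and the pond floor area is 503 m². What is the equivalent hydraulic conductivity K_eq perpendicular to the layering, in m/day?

Flow is perpendicular to layering, so the layers act in series and the equivalent K is the thickness-weighted harmonic mean.
Total thickness L = 11.8 + 12.4 = 24.20 m.
Σ(b_i/K_i) = 11.8/26.7 + 12.4/0.00286 = 4336 d.
K_eq = L / Σ(b_i/K_i) = 24.20 / 4336 = 0.005581 m/day.

0.00558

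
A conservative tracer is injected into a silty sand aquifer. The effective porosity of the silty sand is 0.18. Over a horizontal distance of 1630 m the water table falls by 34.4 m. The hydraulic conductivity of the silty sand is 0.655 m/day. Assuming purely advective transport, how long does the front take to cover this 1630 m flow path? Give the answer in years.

Hydraulic gradient i = Δh / L = 34.4 / 1630 = 0.02110.
Darcy flux q = K · i = 0.6550 × 0.02110 = 0.01382 m/day.
Seepage velocity v = q / n_e = 0.01382 / 0.18 = 0.07680 m/day.
Travel time t = L / v = 1630 / 0.07680 = 21225 days = 58.11 years.

58.1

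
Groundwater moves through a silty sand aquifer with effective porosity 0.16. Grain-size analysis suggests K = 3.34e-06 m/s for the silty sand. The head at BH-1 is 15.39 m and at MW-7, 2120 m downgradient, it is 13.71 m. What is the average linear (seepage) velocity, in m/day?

0.00143

Convert K: 3.34e-06 m/s × 86400 = 0.2886 m/day.
Hydraulic gradient i = (15.39 − 13.71) / 2120 = 1.68 / 2120 = 0.0007925.
Darcy flux q = K · i = 0.2886 × 0.0007925 = 0.0002287 m/day.
Seepage velocity v = q / n_e = 0.0002287 / 0.16 = 0.001429 m/day.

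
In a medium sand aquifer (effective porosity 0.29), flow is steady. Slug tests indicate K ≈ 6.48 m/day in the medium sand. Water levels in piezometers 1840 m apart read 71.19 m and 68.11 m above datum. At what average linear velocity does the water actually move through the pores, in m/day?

Hydraulic gradient i = (71.19 − 68.11) / 1840 = 3.08 / 1840 = 0.001674.
Darcy flux q = K · i = 6.480 × 0.001674 = 0.01085 m/day.
Seepage velocity v = q / n_e = 0.01085 / 0.29 = 0.03740 m/day.

0.0374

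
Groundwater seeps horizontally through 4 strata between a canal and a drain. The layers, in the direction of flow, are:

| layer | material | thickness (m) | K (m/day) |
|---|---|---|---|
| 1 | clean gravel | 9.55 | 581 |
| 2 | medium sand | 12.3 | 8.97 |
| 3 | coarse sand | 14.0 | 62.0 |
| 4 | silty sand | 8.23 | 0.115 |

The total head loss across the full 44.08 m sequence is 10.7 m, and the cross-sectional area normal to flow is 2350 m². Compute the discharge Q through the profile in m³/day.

344

Flow is perpendicular to layering, so the layers act in series and the equivalent K is the thickness-weighted harmonic mean.
Total thickness L = 9.55 + 12.3 + 14.0 + 8.23 = 44.08 m.
Σ(b_i/K_i) = 9.55/581 + 12.3/8.97 + 14.0/62.0 + 8.23/0.115 = 73.18 d.
K_eq = L / Σ(b_i/K_i) = 44.08 / 73.18 = 0.6024 m/day.
Q = K_eq · A · (Δh/L) = 0.6024 × 2350 × (10.7/44.08) = 343.6 m³/day.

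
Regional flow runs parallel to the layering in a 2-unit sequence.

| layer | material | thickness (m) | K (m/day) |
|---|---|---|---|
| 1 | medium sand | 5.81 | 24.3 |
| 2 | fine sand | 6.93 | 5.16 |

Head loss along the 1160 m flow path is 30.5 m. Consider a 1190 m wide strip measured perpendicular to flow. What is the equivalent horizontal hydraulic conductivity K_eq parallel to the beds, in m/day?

Flow is parallel to layering, so each bed carries its own Darcy discharge and the transmissivities add.
Σ(K_i·b_i) = 24.3×5.81 + 5.16×6.93 = 176.9 m²/day.
Total thickness b = 12.74 m, so K_eq = Σ(K_i·b_i)/b = 13.89 m/day.

13.9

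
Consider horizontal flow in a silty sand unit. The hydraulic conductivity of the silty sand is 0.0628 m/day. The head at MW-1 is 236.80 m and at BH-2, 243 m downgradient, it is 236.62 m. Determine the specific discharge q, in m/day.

Hydraulic gradient i = (236.80 − 236.62) / 243 = 0.18 / 243 = 0.0007407.
Specific discharge q = K · i = 0.06280 × 0.0007407 = 4.652e-05 m/day.

4.65e-05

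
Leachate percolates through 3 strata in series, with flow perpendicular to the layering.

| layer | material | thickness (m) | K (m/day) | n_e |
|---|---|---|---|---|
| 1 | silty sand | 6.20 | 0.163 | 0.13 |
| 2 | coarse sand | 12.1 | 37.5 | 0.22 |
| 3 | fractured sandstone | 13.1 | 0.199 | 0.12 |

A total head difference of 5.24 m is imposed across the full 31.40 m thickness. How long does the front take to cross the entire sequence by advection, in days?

With flow normal to the layers, continuity requires the same specific discharge q through every layer.
Σ(b_i/K_i) = 6.20/0.163 + 12.1/37.5 + 13.1/0.199 = 104.2 d.
q = Δh / Σ(b_i/K_i) = 5.24 / 104.2 = 0.05029 m/day.
In each layer the seepage velocity is v_i = q/n_i, so the layer transit time is t_i = b_i·n_i / q:
  layer 1 (silty sand): t_1 = 6.20 × 0.13 / 0.05029 = 16.03 d
  layer 2 (coarse sand): t_2 = 12.1 × 0.22 / 0.05029 = 52.93 d
  layer 3 (fractured sandstone): t_3 = 13.1 × 0.12 / 0.05029 = 31.26 d
Total t = Σ t_i = 100.2 days.

100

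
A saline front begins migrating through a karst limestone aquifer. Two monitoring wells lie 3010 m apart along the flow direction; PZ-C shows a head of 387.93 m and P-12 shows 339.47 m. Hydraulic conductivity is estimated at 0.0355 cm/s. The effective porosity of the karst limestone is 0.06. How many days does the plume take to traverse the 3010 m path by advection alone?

Convert K: 0.0355 cm/s × 864 = 30.67 m/day.
Hydraulic gradient i = (387.93 − 339.47) / 3010 = 48.46 / 3010 = 0.01610.
Darcy flux q = K · i = 30.67 × 0.01610 = 0.4938 m/day.
Seepage velocity v = q / n_e = 0.4938 / 0.06 = 8.230 m/day.
Travel time t = L / v = 3010 / 8.230 = 365.7 days.

366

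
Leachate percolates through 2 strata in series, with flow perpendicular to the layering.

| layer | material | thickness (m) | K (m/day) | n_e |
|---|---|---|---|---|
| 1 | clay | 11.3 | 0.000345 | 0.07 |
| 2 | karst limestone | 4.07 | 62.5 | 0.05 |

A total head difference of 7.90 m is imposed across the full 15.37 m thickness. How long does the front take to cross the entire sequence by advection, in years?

11.3

With flow normal to the layers, continuity requires the same specific discharge q through every layer.
Σ(b_i/K_i) = 11.3/0.000345 + 4.07/62.5 = 32754 d.
q = Δh / Σ(b_i/K_i) = 7.90 / 32754 = 0.0002412 m/day.
In each layer the seepage velocity is v_i = q/n_i, so the layer transit time is t_i = b_i·n_i / q:
  layer 1 (clay): t_1 = 11.3 × 0.07 / 0.0002412 = 3280 d
  layer 2 (karst limestone): t_2 = 4.07 × 0.05 / 0.0002412 = 843.7 d
Total t = Σ t_i = 4123 days = 11.29 years.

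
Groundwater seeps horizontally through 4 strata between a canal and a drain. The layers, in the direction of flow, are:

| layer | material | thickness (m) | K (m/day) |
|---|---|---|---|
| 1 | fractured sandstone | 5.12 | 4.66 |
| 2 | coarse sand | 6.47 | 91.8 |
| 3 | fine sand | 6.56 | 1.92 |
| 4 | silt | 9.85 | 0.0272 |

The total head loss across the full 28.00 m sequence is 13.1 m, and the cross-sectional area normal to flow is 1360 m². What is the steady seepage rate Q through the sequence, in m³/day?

Flow is perpendicular to layering, so the layers act in series and the equivalent K is the thickness-weighted harmonic mean.
Total thickness L = 5.12 + 6.47 + 6.56 + 9.85 = 28.00 m.
Σ(b_i/K_i) = 5.12/4.66 + 6.47/91.8 + 6.56/1.92 + 9.85/0.0272 = 366.7 d.
K_eq = L / Σ(b_i/K_i) = 28.00 / 366.7 = 0.07635 m/day.
Q = K_eq · A · (Δh/L) = 0.07635 × 1360 × (13.1/28.00) = 48.58 m³/day.

48.6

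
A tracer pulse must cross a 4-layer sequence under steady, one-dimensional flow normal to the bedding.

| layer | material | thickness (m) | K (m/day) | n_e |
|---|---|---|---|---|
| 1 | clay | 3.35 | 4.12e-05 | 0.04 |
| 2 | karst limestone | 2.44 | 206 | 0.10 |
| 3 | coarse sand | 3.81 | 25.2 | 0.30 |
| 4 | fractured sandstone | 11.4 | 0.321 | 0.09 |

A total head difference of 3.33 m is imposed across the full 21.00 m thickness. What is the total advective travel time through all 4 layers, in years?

170

With flow normal to the layers, continuity requires the same specific discharge q through every layer.
Σ(b_i/K_i) = 3.35/4.12e-05 + 2.44/206 + 3.81/25.2 + 11.4/0.321 = 81346 d.
q = Δh / Σ(b_i/K_i) = 3.33 / 81346 = 4.094e-05 m/day.
In each layer the seepage velocity is v_i = q/n_i, so the layer transit time is t_i = b_i·n_i / q:
  layer 1 (clay): t_1 = 3.35 × 0.04 / 4.094e-05 = 3273 d
  layer 2 (karst limestone): t_2 = 2.44 × 0.10 / 4.094e-05 = 5961 d
  layer 3 (coarse sand): t_3 = 3.81 × 0.30 / 4.094e-05 = 27922 d
  layer 4 (fractured sandstone): t_4 = 11.4 × 0.09 / 4.094e-05 = 25063 d
Total t = Σ t_i = 62219 days = 170.3 years.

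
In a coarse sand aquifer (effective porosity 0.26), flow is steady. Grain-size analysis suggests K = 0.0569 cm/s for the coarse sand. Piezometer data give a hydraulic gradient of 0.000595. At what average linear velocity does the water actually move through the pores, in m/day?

0.113

Convert K: 0.0569 cm/s × 864 = 49.16 m/day.
Hydraulic gradient i = 0.000595.
Darcy flux q = K · i = 49.16 × 0.0005950 = 0.02925 m/day.
Seepage velocity v = q / n_e = 0.02925 / 0.26 = 0.1125 m/day.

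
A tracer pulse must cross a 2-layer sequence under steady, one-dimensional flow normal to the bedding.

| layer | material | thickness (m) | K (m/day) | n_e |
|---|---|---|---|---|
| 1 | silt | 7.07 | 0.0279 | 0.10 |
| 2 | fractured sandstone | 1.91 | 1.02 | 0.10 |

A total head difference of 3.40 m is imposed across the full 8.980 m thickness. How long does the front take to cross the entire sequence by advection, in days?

67.4

With flow normal to the layers, continuity requires the same specific discharge q through every layer.
Σ(b_i/K_i) = 7.07/0.0279 + 1.91/1.02 = 255.3 d.
q = Δh / Σ(b_i/K_i) = 3.40 / 255.3 = 0.01332 m/day.
In each layer the seepage velocity is v_i = q/n_i, so the layer transit time is t_i = b_i·n_i / q:
  layer 1 (silt): t_1 = 7.07 × 0.10 / 0.01332 = 53.08 d
  layer 2 (fractured sandstone): t_2 = 1.91 × 0.10 / 0.01332 = 14.34 d
Total t = Σ t_i = 67.42 days.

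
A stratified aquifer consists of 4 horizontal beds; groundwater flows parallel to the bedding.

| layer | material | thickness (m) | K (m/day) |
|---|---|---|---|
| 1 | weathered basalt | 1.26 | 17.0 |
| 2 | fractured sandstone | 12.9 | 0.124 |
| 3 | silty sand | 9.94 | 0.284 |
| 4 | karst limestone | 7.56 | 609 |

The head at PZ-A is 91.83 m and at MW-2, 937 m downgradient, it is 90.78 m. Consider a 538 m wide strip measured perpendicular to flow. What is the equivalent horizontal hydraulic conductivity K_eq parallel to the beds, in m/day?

146

Flow is parallel to layering, so each bed carries its own Darcy discharge and the transmissivities add.
Σ(K_i·b_i) = 17.0×1.26 + 0.124×12.9 + 0.284×9.94 + 609×7.56 = 4630 m²/day.
Total thickness b = 31.66 m, so K_eq = Σ(K_i·b_i)/b = 146.2 m/day.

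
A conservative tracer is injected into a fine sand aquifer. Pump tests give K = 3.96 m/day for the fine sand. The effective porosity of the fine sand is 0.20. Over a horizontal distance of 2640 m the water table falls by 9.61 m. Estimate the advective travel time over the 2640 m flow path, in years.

100

Hydraulic gradient i = Δh / L = 9.61 / 2640 = 0.003640.
Darcy flux q = K · i = 3.960 × 0.003640 = 0.01441 m/day.
Seepage velocity v = q / n_e = 0.01441 / 0.20 = 0.07207 m/day.
Travel time t = L / v = 2640 / 0.07207 = 36629 days = 100.3 years.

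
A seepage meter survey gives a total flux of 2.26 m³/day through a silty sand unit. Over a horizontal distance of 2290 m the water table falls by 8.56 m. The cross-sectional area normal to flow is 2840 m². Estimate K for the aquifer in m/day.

Hydraulic gradient i = Δh / L = 8.56 / 2290 = 0.003738.
From Q = K·A·i, K = Q / (A·i) = 2.26 / (2840 × 0.003738) = 0.2129 m/day.

0.213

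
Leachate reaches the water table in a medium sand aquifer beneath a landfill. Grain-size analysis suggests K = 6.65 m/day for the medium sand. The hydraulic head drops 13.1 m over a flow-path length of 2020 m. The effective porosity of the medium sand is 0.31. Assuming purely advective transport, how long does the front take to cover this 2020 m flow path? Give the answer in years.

39.8

Hydraulic gradient i = Δh / L = 13.1 / 2020 = 0.006485.
Darcy flux q = K · i = 6.650 × 0.006485 = 0.04313 m/day.
Seepage velocity v = q / n_e = 0.04313 / 0.31 = 0.1391 m/day.
Travel time t = L / v = 2020 / 0.1391 = 14520 days = 39.75 years.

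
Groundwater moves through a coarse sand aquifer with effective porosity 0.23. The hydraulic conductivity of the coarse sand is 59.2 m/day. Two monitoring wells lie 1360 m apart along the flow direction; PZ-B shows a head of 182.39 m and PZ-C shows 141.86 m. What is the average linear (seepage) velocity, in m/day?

7.67

Hydraulic gradient i = (182.39 − 141.86) / 1360 = 40.53 / 1360 = 0.02980.
Darcy flux q = K · i = 59.20 × 0.02980 = 1.764 m/day.
Seepage velocity v = q / n_e = 1.764 / 0.23 = 7.671 m/day.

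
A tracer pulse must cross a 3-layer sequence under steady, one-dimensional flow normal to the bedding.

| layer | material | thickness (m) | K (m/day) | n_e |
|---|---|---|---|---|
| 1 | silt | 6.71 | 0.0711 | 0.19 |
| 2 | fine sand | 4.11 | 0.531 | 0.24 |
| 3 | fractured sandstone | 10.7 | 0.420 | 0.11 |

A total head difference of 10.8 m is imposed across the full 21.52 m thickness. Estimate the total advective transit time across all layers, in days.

With flow normal to the layers, continuity requires the same specific discharge q through every layer.
Σ(b_i/K_i) = 6.71/0.0711 + 4.11/0.531 + 10.7/0.420 = 127.6 d.
q = Δh / Σ(b_i/K_i) = 10.8 / 127.6 = 0.08465 m/day.
In each layer the seepage velocity is v_i = q/n_i, so the layer transit time is t_i = b_i·n_i / q:
  layer 1 (silt): t_1 = 6.71 × 0.19 / 0.08465 = 15.06 d
  layer 2 (fine sand): t_2 = 4.11 × 0.24 / 0.08465 = 11.65 d
  layer 3 (fractured sandstone): t_3 = 10.7 × 0.11 / 0.08465 = 13.90 d
Total t = Σ t_i = 40.62 days.

40.6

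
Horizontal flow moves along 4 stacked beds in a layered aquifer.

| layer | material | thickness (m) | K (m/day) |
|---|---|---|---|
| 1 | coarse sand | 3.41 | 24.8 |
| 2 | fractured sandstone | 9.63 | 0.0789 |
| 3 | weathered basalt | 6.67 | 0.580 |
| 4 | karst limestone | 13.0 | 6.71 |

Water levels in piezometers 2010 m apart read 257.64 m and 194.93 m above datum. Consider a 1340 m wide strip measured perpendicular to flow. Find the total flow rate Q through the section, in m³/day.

Flow is parallel to layering, so each bed carries its own Darcy discharge and the transmissivities add.
Σ(K_i·b_i) = 24.8×3.41 + 0.0789×9.63 + 0.580×6.67 + 6.71×13.0 = 176.4 m²/day.
Hydraulic gradient i = (257.64 − 194.93) / 2010 = 62.71 / 2010 = 0.03120.
Q = Σ(K_i·b_i) · W · i = 176.4 × 1340 × 0.03120 = 7376 m³/day.

7380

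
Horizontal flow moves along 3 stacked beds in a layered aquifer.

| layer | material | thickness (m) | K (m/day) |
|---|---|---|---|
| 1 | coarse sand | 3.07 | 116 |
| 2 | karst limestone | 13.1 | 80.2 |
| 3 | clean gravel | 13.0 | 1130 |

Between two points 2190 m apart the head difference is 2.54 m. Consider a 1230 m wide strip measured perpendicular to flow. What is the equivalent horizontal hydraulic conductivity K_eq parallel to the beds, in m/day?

552

Flow is parallel to layering, so each bed carries its own Darcy discharge and the transmissivities add.
Σ(K_i·b_i) = 116×3.07 + 80.2×13.1 + 1130×13.0 = 16097 m²/day.
Total thickness b = 29.17 m, so K_eq = Σ(K_i·b_i)/b = 551.8 m/day.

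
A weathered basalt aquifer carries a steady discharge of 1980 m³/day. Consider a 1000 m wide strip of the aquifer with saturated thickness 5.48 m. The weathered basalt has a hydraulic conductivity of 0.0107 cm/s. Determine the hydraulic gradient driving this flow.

Convert K: 0.0107 cm/s × 864 = 9.245 m/day.
Cross-sectional area A = 1000 × 5.48 = 5480 m².
From Q = K·A·i, i = Q / (K·A) = 1980 / (9.245 × 5480) = 0.03908.

0.0391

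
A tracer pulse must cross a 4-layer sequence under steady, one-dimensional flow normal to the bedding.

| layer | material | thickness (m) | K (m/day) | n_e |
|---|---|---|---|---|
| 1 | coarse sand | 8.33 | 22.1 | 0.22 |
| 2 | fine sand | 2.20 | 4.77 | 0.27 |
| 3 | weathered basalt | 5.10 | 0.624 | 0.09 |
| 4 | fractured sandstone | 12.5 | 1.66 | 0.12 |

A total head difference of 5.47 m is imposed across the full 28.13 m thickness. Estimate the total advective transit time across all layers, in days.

With flow normal to the layers, continuity requires the same specific discharge q through every layer.
Σ(b_i/K_i) = 8.33/22.1 + 2.20/4.77 + 5.10/0.624 + 12.5/1.66 = 16.54 d.
q = Δh / Σ(b_i/K_i) = 5.47 / 16.54 = 0.3307 m/day.
In each layer the seepage velocity is v_i = q/n_i, so the layer transit time is t_i = b_i·n_i / q:
  layer 1 (coarse sand): t_1 = 8.33 × 0.22 / 0.3307 = 5.542 d
  layer 2 (fine sand): t_2 = 2.20 × 0.27 / 0.3307 = 1.796 d
  layer 3 (weathered basalt): t_3 = 5.10 × 0.09 / 0.3307 = 1.388 d
  layer 4 (fractured sandstone): t_4 = 12.5 × 0.12 / 0.3307 = 4.536 d
Total t = Σ t_i = 13.26 days.

13.3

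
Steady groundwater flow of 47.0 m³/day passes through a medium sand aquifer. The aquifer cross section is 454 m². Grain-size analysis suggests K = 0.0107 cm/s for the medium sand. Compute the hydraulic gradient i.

0.0112

Convert K: 0.0107 cm/s × 864 = 9.245 m/day.
From Q = K·A·i, i = Q / (K·A) = 47.0 / (9.245 × 454.0) = 0.01120.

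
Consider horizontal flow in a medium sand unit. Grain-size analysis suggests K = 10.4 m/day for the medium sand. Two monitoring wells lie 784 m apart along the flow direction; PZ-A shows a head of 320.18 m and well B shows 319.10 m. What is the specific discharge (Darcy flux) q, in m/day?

0.0143

Hydraulic gradient i = (320.18 − 319.10) / 784 = 1.08 / 784 = 0.001378.
Specific discharge q = K · i = 10.40 × 0.001378 = 0.01433 m/day.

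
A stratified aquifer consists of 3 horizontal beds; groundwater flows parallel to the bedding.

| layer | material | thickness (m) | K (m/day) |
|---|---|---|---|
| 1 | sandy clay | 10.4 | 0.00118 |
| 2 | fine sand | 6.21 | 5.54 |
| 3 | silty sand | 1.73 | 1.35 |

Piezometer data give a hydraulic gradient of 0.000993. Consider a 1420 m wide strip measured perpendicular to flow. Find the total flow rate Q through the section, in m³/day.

Flow is parallel to layering, so each bed carries its own Darcy discharge and the transmissivities add.
Σ(K_i·b_i) = 0.00118×10.4 + 5.54×6.21 + 1.35×1.73 = 36.75 m²/day.
Hydraulic gradient i = 0.000993.
Q = Σ(K_i·b_i) · W · i = 36.75 × 1420 × 0.0009930 = 51.82 m³/day.

51.8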